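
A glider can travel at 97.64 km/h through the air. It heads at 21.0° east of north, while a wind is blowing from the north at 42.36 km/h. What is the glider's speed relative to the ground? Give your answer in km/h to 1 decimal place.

60.0 km/h

Taking east as x and north as y: velocity relative to the air = (34.991, 91.155) km/h; the air relative to ground = (0.000, -42.360) km/h.
Velocity relative to ground = (34.991, 91.155) + (0.000, -42.360) = (34.991, 48.795) km/h.
Speed = |(34.991, 48.795)| = 60.044 km/h.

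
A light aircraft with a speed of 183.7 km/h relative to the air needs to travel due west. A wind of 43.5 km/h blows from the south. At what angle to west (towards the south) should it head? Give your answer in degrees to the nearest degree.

The wind pushes perpendicular to the desired track; the heading must have a component into the wind equal to 43.5 km/h: 183.7 sin θ = 43.5.
sin θ = 0.2368, so θ = 13.698°.

14°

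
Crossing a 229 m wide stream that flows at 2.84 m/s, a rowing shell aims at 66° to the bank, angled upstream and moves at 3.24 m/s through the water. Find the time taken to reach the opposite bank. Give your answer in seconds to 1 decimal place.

The component of the rowing shell's velocity perpendicular to the bank is 3.24 × sin 66° = 2.960 m/s.
The current is parallel to the bank, so it does not affect the crossing time.
Time = 229 / 2.960 = 77.368 s.

77.4 s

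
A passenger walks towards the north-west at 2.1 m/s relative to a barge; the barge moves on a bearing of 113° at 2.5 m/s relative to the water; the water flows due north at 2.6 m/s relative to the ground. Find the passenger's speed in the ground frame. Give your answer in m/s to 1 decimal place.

In east/north components (m/s): passenger relative to barge = (-1.485, 1.485); barge relative to water = (2.301, -0.977); water relative to ground = (0.000, 2.600).
Sum = (0.816, 3.108) m/s.
Speed = |(0.816, 3.108)| = 3.214 m/s.

3.2 m/s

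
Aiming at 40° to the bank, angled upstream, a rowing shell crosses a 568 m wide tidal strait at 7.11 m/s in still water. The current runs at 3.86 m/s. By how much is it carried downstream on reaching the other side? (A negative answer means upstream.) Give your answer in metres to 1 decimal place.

-197.2 m

Perpendicular speed = 4.570 m/s; crossing time = 568 / 4.570 = 124.283 s.
Net downstream speed = -1.587 m/s.
Drift = -1.587 × 124.283 = -197.184 m (upstream).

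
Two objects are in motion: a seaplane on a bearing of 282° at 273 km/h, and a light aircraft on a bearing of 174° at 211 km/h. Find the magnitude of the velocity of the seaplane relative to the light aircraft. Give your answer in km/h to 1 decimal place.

393.3 km/h

Taking east as x and north as y: seaplane velocity = (-267.034, 56.760) km/h; light aircraft velocity = (22.056, -209.844) km/h.
Velocity of seaplane relative to light aircraft = (-267.034, 56.760) − (22.056, -209.844) = (-289.090, 266.604) km/h.
Magnitude = |(-289.090, 266.604)| = 393.256 km/h.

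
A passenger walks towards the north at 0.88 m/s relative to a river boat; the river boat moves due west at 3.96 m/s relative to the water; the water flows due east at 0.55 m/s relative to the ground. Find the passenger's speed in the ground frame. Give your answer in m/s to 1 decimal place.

3.5 m/s

In east/north components (m/s): passenger relative to river boat = (0.000, 0.880); river boat relative to water = (-3.960, 0.000); water relative to ground = (0.550, 0.000).
Sum = (-3.410, 0.880) m/s.
Speed = |(-3.410, 0.880)| = 3.522 m/s.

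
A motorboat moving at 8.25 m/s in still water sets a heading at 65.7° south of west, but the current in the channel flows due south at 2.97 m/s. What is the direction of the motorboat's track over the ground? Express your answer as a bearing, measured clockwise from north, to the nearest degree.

Taking east as x and north as y: velocity relative to the water = (-3.395, -7.519) m/s; the water relative to ground = (0.000, -2.970) m/s.
Velocity relative to ground = (-3.395, -7.519) + (0.000, -2.970) = (-3.395, -10.489) m/s.
Bearing = atan2(-3.39, -10.49) = 197.94° clockwise from north.

198°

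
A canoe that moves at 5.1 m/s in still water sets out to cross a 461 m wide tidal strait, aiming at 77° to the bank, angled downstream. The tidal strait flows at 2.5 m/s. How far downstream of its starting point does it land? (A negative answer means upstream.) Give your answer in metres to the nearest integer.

338 m

Perpendicular speed = 4.969 m/s; crossing time = 461 / 4.969 = 92.770 s.
Net downstream speed = 3.647 m/s.
Drift = 3.647 × 92.770 = 338.355 m (downstream).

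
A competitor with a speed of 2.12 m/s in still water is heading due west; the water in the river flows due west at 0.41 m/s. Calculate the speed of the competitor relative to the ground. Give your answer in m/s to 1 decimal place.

2.5 m/s

Taking east as x and north as y: velocity relative to the water = (-2.120, 0.000) m/s; the water relative to ground = (-0.410, 0.000) m/s.
Velocity relative to ground = (-2.120, 0.000) + (-0.410, 0.000) = (-2.530, 0.000) m/s.
Speed = |(-2.530, 0.000)| = 2.530 m/s.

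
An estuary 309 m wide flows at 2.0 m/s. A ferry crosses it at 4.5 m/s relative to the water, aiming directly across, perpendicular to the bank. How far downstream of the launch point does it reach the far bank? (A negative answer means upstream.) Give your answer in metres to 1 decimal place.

Perpendicular speed = 4.500 m/s; crossing time = 309 / 4.500 = 68.667 s.
Net downstream speed = 2.000 m/s.
Drift = 2.000 × 68.667 = 137.333 m (downstream).

137.3 m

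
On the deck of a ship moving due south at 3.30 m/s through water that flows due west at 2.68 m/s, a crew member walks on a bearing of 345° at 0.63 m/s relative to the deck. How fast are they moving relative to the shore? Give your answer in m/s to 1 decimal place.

In east/north components (m/s): crew member relative to ship = (-0.163, 0.609); ship relative to water = (0.000, -3.300); water relative to ground = (-2.680, 0.000).
Sum = (-2.843, -2.691) m/s.
Speed = |(-2.843, -2.691)| = 3.915 m/s.

3.9 m/s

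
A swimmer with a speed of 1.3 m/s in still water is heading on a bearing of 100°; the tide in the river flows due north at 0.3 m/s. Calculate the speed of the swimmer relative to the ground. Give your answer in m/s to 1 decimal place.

1.3 m/s

Taking east as x and north as y: velocity relative to the water = (1.280, -0.226) m/s; the water relative to ground = (0.000, 0.300) m/s.
Velocity relative to ground = (1.280, -0.226) + (0.000, 0.300) = (1.280, 0.074) m/s.
Speed = |(1.280, 0.074)| = 1.282 m/s.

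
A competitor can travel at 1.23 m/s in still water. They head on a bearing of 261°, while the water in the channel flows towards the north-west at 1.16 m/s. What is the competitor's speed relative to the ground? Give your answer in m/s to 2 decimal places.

Taking east as x and north as y: velocity relative to the water = (-1.215, -0.192) m/s; the water relative to ground = (-0.820, 0.820) m/s.
Velocity relative to ground = (-1.215, -0.192) + (-0.820, 0.820) = (-2.035, 0.628) m/s.
Speed = |(-2.035, 0.628)| = 2.130 m/s.

2.13 m/s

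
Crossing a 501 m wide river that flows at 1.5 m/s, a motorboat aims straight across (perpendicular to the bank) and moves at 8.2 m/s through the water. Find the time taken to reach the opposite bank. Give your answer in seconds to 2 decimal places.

61.10 s

The component of the motorboat's velocity perpendicular to the bank is 8.2 m/s.
The current is parallel to the bank, so it does not affect the crossing time.
Time = 501 / 8.200 = 61.098 s.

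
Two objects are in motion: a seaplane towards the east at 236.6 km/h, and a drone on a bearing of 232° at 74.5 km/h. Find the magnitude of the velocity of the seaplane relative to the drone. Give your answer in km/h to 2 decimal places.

Taking east as x and north as y: seaplane velocity = (236.600, 0.000) km/h; drone velocity = (-58.707, -45.867) km/h.
Velocity of seaplane relative to drone = (236.600, 0.000) − (-58.707, -45.867) = (295.307, 45.867) km/h.
Magnitude = |(295.307, 45.867)| = 298.848 km/h.

298.85 km/h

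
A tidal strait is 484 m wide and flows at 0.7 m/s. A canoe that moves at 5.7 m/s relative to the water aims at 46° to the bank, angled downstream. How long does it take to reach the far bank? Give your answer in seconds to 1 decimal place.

118.0 s

The component of the canoe's velocity perpendicular to the bank is 5.7 × sin 46° = 4.100 m/s.
The current is parallel to the bank, so it does not affect the crossing time.
Time = 484 / 4.100 = 118.042 s.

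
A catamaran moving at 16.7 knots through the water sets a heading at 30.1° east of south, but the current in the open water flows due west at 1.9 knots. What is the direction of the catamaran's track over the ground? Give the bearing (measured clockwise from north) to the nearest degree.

156°

Taking east as x and north as y: velocity relative to the water = (8.375, -14.448) knots; the water relative to ground = (-1.900, 0.000) knots.
Velocity relative to ground = (8.375, -14.448) + (-1.900, 0.000) = (6.475, -14.448) knots.
Bearing = atan2(6.48, -14.45) = 155.86° clockwise from north.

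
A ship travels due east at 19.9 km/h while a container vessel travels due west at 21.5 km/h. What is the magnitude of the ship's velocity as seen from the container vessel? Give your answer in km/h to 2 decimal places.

41.40 km/h

Taking east as x and north as y: ship velocity = (19.900, 0.000) km/h; container vessel velocity = (-21.500, 0.000) km/h.
Velocity of ship relative to container vessel = (19.900, 0.000) − (-21.500, 0.000) = (41.400, 0.000) km/h.
Magnitude = |(41.400, 0.000)| = 41.400 km/h.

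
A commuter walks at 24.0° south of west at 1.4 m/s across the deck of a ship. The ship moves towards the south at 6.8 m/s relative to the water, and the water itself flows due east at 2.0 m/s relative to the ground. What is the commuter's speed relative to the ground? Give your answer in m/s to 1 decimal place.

7.4 m/s

In east/north components (m/s): commuter relative to ship = (-1.279, -0.569); ship relative to water = (0.000, -6.800); water relative to ground = (2.000, 0.000).
Sum = (0.721, -7.369) m/s.
Speed = |(0.721, -7.369)| = 7.405 m/s.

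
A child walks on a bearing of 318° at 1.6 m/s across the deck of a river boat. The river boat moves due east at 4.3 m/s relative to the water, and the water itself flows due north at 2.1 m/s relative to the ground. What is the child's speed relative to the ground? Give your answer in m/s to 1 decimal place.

In east/north components (m/s): child relative to river boat = (-1.071, 1.189); river boat relative to water = (4.300, 0.000); water relative to ground = (0.000, 2.100).
Sum = (3.229, 3.289) m/s.
Speed = |(3.229, 3.289)| = 4.609 m/s.

4.6 m/s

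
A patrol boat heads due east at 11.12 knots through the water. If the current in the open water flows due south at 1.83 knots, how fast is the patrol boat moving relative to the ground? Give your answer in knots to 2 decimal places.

Taking east as x and north as y: velocity relative to the water = (11.120, 0.000) knots; the water relative to ground = (0.000, -1.830) knots.
Velocity relative to ground = (11.120, 0.000) + (0.000, -1.830) = (11.120, -1.830) knots.
Speed = |(11.120, -1.830)| = 11.270 knots.

11.27 knots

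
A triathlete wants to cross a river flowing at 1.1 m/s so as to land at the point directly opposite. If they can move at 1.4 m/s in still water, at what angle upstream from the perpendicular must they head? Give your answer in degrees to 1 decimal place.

To cancel the current, the upstream component of the triathlete's velocity must equal the flow: 1.4 sin θ = 1.1.
sin θ = 1.1 / 1.4 = 0.7857.
θ = arcsin(0.7857) = 51.787°.

51.8°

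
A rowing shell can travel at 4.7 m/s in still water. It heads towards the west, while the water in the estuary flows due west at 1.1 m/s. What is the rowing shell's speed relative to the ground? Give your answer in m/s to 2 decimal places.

5.80 m/s

Taking east as x and north as y: velocity relative to the water = (-4.700, 0.000) m/s; the water relative to ground = (-1.100, 0.000) m/s.
Velocity relative to ground = (-4.700, 0.000) + (-1.100, 0.000) = (-5.800, 0.000) m/s.
Speed = |(-5.800, 0.000)| = 5.800 m/s.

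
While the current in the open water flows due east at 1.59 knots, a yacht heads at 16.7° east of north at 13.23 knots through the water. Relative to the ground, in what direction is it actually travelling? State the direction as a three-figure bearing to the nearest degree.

023°

Taking east as x and north as y: velocity relative to the water = (3.802, 12.672) knots; the water relative to ground = (1.590, 0.000) knots.
Velocity relative to ground = (3.802, 12.672) + (1.590, 0.000) = (5.392, 12.672) knots.
Bearing = atan2(5.39, 12.67) = 23.05° clockwise from north.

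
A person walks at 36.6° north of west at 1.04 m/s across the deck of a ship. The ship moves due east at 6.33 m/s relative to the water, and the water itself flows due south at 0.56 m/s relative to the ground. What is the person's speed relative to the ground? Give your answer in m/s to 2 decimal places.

In east/north components (m/s): person relative to ship = (-0.835, 0.620); ship relative to water = (6.330, 0.000); water relative to ground = (0.000, -0.560).
Sum = (5.495, 0.060) m/s.
Speed = |(5.495, 0.060)| = 5.495 m/s.

5.50 m/s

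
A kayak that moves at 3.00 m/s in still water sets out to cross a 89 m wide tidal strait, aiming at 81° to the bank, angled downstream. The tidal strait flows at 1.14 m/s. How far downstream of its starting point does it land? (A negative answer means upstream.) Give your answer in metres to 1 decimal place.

48.3 m

Perpendicular speed = 2.963 m/s; crossing time = 89 / 2.963 = 30.036 s.
Net downstream speed = 1.609 m/s.
Drift = 1.609 × 30.036 = 48.338 m (downstream).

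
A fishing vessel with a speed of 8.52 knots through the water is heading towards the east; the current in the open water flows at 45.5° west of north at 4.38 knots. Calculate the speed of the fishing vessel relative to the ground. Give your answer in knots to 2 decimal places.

6.21 knots

Taking east as x and north as y: velocity relative to the water = (8.520, 0.000) knots; the water relative to ground = (-3.124, 3.070) knots.
Velocity relative to ground = (8.520, 0.000) + (-3.124, 3.070) = (5.396, 3.070) knots.
Speed = |(5.396, 3.070)| = 6.208 knots.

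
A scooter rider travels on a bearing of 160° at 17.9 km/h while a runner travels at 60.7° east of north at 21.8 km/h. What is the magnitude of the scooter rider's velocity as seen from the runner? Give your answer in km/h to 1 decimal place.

30.4 km/h

Taking east as x and north as y: scooter rider velocity = (6.122, -16.820) km/h; runner velocity = (19.011, 10.669) km/h.
Velocity of scooter rider relative to runner = (6.122, -16.820) − (19.011, 10.669) = (-12.889, -27.489) km/h.
Magnitude = |(-12.889, -27.489)| = 30.361 km/h.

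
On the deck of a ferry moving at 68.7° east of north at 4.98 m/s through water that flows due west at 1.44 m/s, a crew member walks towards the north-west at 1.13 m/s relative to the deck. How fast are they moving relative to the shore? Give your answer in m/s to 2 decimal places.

3.54 m/s

In east/north components (m/s): crew member relative to ferry = (-0.799, 0.799); ferry relative to water = (4.640, 1.809); water relative to ground = (-1.440, 0.000).
Sum = (2.401, 2.608) m/s.
Speed = |(2.401, 2.608)| = 3.545 m/s.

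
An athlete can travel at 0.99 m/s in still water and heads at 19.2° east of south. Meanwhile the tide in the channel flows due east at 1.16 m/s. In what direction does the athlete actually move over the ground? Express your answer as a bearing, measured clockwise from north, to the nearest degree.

Taking east as x and north as y: velocity relative to the water = (0.326, -0.935) m/s; the water relative to ground = (1.160, 0.000) m/s.
Velocity relative to ground = (0.326, -0.935) + (1.160, 0.000) = (1.486, -0.935) m/s.
Bearing = atan2(1.49, -0.93) = 122.18° clockwise from north.

122°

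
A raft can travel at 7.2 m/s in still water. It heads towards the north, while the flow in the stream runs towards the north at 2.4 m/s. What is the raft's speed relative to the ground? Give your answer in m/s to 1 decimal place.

9.6 m/s

Taking east as x and north as y: velocity relative to the water = (0.000, 7.200) m/s; the water relative to ground = (0.000, 2.400) m/s.
Velocity relative to ground = (0.000, 7.200) + (0.000, 2.400) = (0.000, 9.600) m/s.
Speed = |(0.000, 9.600)| = 9.600 m/s.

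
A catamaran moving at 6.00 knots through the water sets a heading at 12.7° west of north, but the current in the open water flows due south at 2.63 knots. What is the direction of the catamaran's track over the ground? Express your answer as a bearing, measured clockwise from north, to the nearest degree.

338°

Taking east as x and north as y: velocity relative to the water = (-1.319, 5.853) knots; the water relative to ground = (0.000, -2.630) knots.
Velocity relative to ground = (-1.319, 5.853) + (0.000, -2.630) = (-1.319, 3.223) knots.
Bearing = atan2(-1.32, 3.22) = 337.74° clockwise from north.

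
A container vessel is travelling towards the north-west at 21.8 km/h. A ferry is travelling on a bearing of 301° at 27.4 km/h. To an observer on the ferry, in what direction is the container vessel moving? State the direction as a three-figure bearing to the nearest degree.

081°

Taking east as x and north as y: container vessel velocity = (-15.415, 15.415) km/h; ferry velocity = (-23.486, 14.112) km/h.
Velocity of container vessel relative to ferry = (-15.415, 15.415) − (-23.486, 14.112) = (8.071, 1.303) km/h.
Bearing = atan2(8.07, 1.30) = 80.83° clockwise from north.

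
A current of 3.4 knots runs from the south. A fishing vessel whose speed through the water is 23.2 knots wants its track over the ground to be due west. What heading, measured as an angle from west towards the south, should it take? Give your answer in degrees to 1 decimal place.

The current pushes perpendicular to the desired track; the heading must have a component into the current equal to 3.4 knots: 23.2 sin θ = 3.4.
sin θ = 0.1466, so θ = 8.427°.

8.4°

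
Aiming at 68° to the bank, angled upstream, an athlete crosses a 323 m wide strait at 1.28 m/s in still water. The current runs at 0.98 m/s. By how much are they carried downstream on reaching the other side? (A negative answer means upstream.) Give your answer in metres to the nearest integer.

Perpendicular speed = 1.187 m/s; crossing time = 323 / 1.187 = 272.162 s.
Net downstream speed = 0.501 m/s.
Drift = 0.501 × 272.162 = 136.218 m (downstream).

136 m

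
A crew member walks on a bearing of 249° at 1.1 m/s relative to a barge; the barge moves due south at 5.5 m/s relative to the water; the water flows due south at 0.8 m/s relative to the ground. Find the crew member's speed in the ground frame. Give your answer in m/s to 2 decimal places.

6.77 m/s

In east/north components (m/s): crew member relative to barge = (-1.027, -0.394); barge relative to water = (0.000, -5.500); water relative to ground = (0.000, -0.800).
Sum = (-1.027, -6.694) m/s.
Speed = |(-1.027, -6.694)| = 6.773 m/s.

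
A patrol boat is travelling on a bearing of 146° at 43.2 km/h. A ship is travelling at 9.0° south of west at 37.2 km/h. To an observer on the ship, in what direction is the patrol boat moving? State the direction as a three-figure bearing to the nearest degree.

116°

Taking east as x and north as y: patrol boat velocity = (24.157, -35.814) km/h; ship velocity = (-36.742, -5.819) km/h.
Velocity of patrol boat relative to ship = (24.157, -35.814) − (-36.742, -5.819) = (60.899, -29.995) km/h.
Bearing = atan2(60.90, -30.00) = 116.22° clockwise from north.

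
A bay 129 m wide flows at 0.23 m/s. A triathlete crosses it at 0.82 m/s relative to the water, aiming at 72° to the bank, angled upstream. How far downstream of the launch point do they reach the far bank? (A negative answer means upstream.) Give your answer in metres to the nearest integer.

Perpendicular speed = 0.780 m/s; crossing time = 129 / 0.780 = 165.413 s.
Net downstream speed = -0.023 m/s.
Drift = -0.023 × 165.413 = -3.870 m (upstream).

-4 m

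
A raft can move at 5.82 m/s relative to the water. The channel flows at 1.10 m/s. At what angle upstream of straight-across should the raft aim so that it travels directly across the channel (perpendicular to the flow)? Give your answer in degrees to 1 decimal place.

To cancel the current, the upstream component of the raft's velocity must equal the flow: 5.82 sin θ = 1.10.
sin θ = 1.10 / 5.82 = 0.1890.
θ = arcsin(0.1890) = 10.895°.

10.9°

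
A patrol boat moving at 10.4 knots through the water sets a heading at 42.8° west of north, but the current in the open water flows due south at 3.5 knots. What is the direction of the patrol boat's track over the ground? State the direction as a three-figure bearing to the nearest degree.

Taking east as x and north as y: velocity relative to the water = (-7.066, 7.631) knots; the water relative to ground = (0.000, -3.500) knots.
Velocity relative to ground = (-7.066, 7.631) + (0.000, -3.500) = (-7.066, 4.131) knots.
Bearing = atan2(-7.07, 4.13) = 300.31° clockwise from north.

300°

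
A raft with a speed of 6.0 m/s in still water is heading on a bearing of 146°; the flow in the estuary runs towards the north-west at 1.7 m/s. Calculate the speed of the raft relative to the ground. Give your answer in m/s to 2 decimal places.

4.34 m/s

Taking east as x and north as y: velocity relative to the water = (3.355, -4.974) m/s; the water relative to ground = (-1.202, 1.202) m/s.
Velocity relative to ground = (3.355, -4.974) + (-1.202, 1.202) = (2.153, -3.772) m/s.
Speed = |(2.153, -3.772)| = 4.343 m/s.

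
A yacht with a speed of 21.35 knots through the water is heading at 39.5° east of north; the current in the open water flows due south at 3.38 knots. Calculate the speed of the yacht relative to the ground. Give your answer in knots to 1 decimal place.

18.9 knots

Taking east as x and north as y: velocity relative to the water = (13.580, 16.474) knots; the water relative to ground = (0.000, -3.380) knots.
Velocity relative to ground = (13.580, 16.474) + (0.000, -3.380) = (13.580, 13.094) knots.
Speed = |(13.580, 13.094)| = 18.865 knots.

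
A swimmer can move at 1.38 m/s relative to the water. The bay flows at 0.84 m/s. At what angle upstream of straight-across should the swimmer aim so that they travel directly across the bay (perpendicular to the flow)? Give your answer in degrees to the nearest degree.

To cancel the current, the upstream component of the swimmer's velocity must equal the flow: 1.38 sin θ = 0.84.
sin θ = 0.84 / 1.38 = 0.6087.
θ = arcsin(0.6087) = 37.495°.

37°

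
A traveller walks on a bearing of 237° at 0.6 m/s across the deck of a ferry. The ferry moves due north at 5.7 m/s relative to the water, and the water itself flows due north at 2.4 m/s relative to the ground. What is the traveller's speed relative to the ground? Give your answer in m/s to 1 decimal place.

In east/north components (m/s): traveller relative to ferry = (-0.503, -0.327); ferry relative to water = (0.000, 5.700); water relative to ground = (0.000, 2.400).
Sum = (-0.503, 7.773) m/s.
Speed = |(-0.503, 7.773)| = 7.789 m/s.

7.8 m/s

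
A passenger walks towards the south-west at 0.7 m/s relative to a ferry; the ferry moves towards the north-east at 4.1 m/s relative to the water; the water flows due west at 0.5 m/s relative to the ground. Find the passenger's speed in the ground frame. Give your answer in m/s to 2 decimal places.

3.07 m/s

In east/north components (m/s): passenger relative to ferry = (-0.495, -0.495); ferry relative to water = (2.899, 2.899); water relative to ground = (-0.500, 0.000).
Sum = (1.904, 2.404) m/s.
Speed = |(1.904, 2.404)| = 3.067 m/s.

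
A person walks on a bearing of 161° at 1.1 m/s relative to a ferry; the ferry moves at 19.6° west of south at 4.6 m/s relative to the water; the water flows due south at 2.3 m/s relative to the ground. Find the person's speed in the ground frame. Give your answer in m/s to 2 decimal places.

7.76 m/s

In east/north components (m/s): person relative to ferry = (0.358, -1.040); ferry relative to water = (-1.543, -4.333); water relative to ground = (0.000, -2.300).
Sum = (-1.185, -7.674) m/s.
Speed = |(-1.185, -7.674)| = 7.764 m/s.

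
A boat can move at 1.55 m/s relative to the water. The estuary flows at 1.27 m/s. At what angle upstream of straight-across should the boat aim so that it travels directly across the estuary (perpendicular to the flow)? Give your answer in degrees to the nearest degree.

To cancel the current, the upstream component of the boat's velocity must equal the flow: 1.55 sin θ = 1.27.
sin θ = 1.27 / 1.55 = 0.8194.
θ = arcsin(0.8194) = 55.020°.

55°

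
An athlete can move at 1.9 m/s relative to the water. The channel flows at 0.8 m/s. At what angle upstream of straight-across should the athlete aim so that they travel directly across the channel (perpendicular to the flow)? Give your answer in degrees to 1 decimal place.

To cancel the current, the upstream component of the athlete's velocity must equal the flow: 1.9 sin θ = 0.8.
sin θ = 0.8 / 1.9 = 0.4211.
θ = arcsin(0.4211) = 24.901°.

24.9°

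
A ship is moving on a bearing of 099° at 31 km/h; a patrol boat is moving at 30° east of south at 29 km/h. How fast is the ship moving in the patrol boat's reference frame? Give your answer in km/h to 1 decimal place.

25.9 km/h

Taking east as x and north as y: ship velocity = (30.618, -4.849) km/h; patrol boat velocity = (14.500, -25.115) km/h.
Velocity of ship relative to patrol boat = (30.618, -4.849) − (14.500, -25.115) = (16.118, 20.265) km/h.
Magnitude = |(16.118, 20.265)| = 25.894 km/h.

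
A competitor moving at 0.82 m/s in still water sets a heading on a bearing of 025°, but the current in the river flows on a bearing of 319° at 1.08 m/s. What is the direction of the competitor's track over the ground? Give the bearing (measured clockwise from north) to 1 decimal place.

Taking east as x and north as y: velocity relative to the water = (0.347, 0.743) m/s; the water relative to ground = (-0.709, 0.815) m/s.
Velocity relative to ground = (0.347, 0.743) + (-0.709, 0.815) = (-0.362, 1.558) m/s.
Bearing = atan2(-0.36, 1.56) = 346.92° clockwise from north.

346.9°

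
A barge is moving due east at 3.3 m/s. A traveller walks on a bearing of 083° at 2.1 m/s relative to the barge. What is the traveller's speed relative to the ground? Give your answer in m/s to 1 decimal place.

5.4 m/s

Taking east as x and north as y: barge velocity = (3.300, 0.000) m/s; traveller velocity relative to barge = (2.084, 0.256) m/s.
Velocity relative to ground = (3.300, 0.000) + (2.084, 0.256) = (5.384, 0.256) m/s.
Speed = |(5.384, 0.256)| = 5.390 m/s.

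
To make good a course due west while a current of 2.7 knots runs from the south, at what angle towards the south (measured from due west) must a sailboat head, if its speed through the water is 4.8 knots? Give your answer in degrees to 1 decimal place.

The current pushes perpendicular to the desired track; the heading must have a component into the current equal to 2.7 knots: 4.8 sin θ = 2.7.
sin θ = 0.5625, so θ = 34.229°.

34.2°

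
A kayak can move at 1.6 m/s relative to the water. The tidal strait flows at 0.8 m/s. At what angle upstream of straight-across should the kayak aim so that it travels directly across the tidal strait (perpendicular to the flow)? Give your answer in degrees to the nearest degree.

To cancel the current, the upstream component of the kayak's velocity must equal the flow: 1.6 sin θ = 0.8.
sin θ = 0.8 / 1.6 = 0.5000.
θ = arcsin(0.5000) = 30.000°.

30°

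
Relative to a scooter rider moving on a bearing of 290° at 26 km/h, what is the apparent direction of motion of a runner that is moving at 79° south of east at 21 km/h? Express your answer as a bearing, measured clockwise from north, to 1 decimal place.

136.1°

Taking east as x and north as y: runner velocity = (4.007, -20.614) km/h; scooter rider velocity = (-24.432, 8.893) km/h.
Velocity of runner relative to scooter rider = (4.007, -20.614) − (-24.432, 8.893) = (28.439, -29.507) km/h.
Bearing = atan2(28.44, -29.51) = 136.06° clockwise from north.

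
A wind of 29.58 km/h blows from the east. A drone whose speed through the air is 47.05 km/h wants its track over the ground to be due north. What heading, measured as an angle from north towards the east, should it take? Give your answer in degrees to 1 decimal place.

The wind pushes perpendicular to the desired track; the heading must have a component into the wind equal to 29.58 km/h: 47.05 sin θ = 29.58.
sin θ = 0.6287, so θ = 38.954°.

39.0°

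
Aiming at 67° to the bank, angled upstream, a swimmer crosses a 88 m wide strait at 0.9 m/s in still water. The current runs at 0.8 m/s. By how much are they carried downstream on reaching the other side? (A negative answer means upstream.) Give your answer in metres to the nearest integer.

48 m

Perpendicular speed = 0.828 m/s; crossing time = 88 / 0.828 = 106.222 s.
Net downstream speed = 0.448 m/s.
Drift = 0.448 × 106.222 = 47.624 m (downstream).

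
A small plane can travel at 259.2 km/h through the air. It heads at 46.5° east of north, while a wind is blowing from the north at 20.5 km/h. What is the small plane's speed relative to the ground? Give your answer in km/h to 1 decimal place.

245.5 km/h

Taking east as x and north as y: velocity relative to the air = (188.017, 178.422) km/h; the air relative to ground = (0.000, -20.500) km/h.
Velocity relative to ground = (188.017, 178.422) + (0.000, -20.500) = (188.017, 157.922) km/h.
Speed = |(188.017, 157.922)| = 245.539 km/h.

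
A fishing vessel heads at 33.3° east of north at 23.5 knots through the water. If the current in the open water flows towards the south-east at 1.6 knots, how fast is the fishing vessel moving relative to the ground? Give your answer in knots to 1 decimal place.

23.2 knots

Taking east as x and north as y: velocity relative to the water = (12.902, 19.641) knots; the water relative to ground = (1.131, -1.131) knots.
Velocity relative to ground = (12.902, 19.641) + (1.131, -1.131) = (14.033, 18.510) knots.
Speed = |(14.033, 18.510)| = 23.228 knots.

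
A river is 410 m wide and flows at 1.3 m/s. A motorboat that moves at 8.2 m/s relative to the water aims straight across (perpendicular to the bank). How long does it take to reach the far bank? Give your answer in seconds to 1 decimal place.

50.0 s

The component of the motorboat's velocity perpendicular to the bank is 8.2 m/s.
The flow acts along the bank and has no component across it.
Time = 410 / 8.200 = 50.000 s.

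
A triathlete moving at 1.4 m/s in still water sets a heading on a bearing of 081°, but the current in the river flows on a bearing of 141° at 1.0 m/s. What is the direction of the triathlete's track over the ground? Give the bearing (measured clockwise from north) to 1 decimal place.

Taking east as x and north as y: velocity relative to the water = (1.383, 0.219) m/s; the water relative to ground = (0.629, -0.777) m/s.
Velocity relative to ground = (1.383, 0.219) + (0.629, -0.777) = (2.012, -0.558) m/s.
Bearing = atan2(2.01, -0.56) = 105.50° clockwise from north.

105.5°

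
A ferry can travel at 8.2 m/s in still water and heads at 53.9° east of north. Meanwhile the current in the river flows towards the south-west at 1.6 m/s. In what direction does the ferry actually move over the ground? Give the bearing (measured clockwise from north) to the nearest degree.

Taking east as x and north as y: velocity relative to the water = (6.626, 4.831) m/s; the water relative to ground = (-1.131, -1.131) m/s.
Velocity relative to ground = (6.626, 4.831) + (-1.131, -1.131) = (5.494, 3.700) m/s.
Bearing = atan2(5.49, 3.70) = 56.04° clockwise from north.

056°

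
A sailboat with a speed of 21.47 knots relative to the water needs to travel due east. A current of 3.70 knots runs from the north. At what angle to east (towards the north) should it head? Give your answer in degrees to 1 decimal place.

9.9°

The current pushes perpendicular to the desired track; the heading must have a component into the current equal to 3.70 knots: 21.47 sin θ = 3.70.
sin θ = 0.1723, so θ = 9.924°.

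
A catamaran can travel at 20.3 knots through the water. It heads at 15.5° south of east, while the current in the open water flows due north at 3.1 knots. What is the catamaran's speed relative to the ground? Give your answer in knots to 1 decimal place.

Taking east as x and north as y: velocity relative to the water = (19.562, -5.425) knots; the water relative to ground = (0.000, 3.100) knots.
Velocity relative to ground = (19.562, -5.425) + (0.000, 3.100) = (19.562, -2.325) knots.
Speed = |(19.562, -2.325)| = 19.699 knots.

19.7 knots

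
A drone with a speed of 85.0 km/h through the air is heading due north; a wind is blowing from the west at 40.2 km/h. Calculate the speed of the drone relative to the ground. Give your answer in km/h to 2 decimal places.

94.03 km/h

Taking east as x and north as y: velocity relative to the air = (0.000, 85.000) km/h; the air relative to ground = (40.200, 0.000) km/h.
Velocity relative to ground = (0.000, 85.000) + (40.200, 0.000) = (40.200, 85.000) km/h.
Speed = |(40.200, 85.000)| = 94.027 km/h.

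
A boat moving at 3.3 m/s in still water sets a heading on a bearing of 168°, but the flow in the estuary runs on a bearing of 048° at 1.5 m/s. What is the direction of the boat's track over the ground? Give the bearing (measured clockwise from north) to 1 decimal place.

141.0°

Taking east as x and north as y: velocity relative to the water = (0.686, -3.228) m/s; the water relative to ground = (1.115, 1.004) m/s.
Velocity relative to ground = (0.686, -3.228) + (1.115, 1.004) = (1.801, -2.224) m/s.
Bearing = atan2(1.80, -2.22) = 141.00° clockwise from north.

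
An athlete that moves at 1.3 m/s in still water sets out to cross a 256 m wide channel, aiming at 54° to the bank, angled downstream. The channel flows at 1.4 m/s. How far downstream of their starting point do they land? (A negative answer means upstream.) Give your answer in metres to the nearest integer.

Perpendicular speed = 1.052 m/s; crossing time = 256 / 1.052 = 243.410 s.
Net downstream speed = 2.164 m/s.
Drift = 2.164 × 243.410 = 526.769 m (downstream).

527 m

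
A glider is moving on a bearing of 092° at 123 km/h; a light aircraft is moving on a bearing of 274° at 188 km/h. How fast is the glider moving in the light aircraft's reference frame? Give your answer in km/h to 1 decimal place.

Taking east as x and north as y: glider velocity = (122.925, -4.293) km/h; light aircraft velocity = (-187.542, 13.114) km/h.
Velocity of glider relative to light aircraft = (122.925, -4.293) − (-187.542, 13.114) = (310.467, -17.407) km/h.
Magnitude = |(310.467, -17.407)| = 310.955 km/h.

311.0 km/h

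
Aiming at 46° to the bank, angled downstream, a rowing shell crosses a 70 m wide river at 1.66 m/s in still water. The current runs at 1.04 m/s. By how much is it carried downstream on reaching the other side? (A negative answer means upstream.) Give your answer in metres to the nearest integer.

129 m

Perpendicular speed = 1.194 m/s; crossing time = 70 / 1.194 = 58.621 s.
Net downstream speed = 2.193 m/s.
Drift = 2.193 × 58.621 = 128.564 m (downstream).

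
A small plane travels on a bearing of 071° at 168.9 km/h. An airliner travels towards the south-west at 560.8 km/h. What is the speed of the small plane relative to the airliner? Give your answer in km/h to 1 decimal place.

716.4 km/h

Taking east as x and north as y: small plane velocity = (159.698, 54.988) km/h; airliner velocity = (-396.545, -396.545) km/h.
Velocity of small plane relative to airliner = (159.698, 54.988) − (-396.545, -396.545) = (556.244, 451.534) km/h.
Magnitude = |(556.244, 451.534)| = 716.442 km/h.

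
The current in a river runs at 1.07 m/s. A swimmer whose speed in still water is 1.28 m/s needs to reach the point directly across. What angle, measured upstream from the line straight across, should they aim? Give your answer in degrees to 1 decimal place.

56.7°

To cancel the current, the upstream component of the swimmer's velocity must equal the flow: 1.28 sin θ = 1.07.
sin θ = 1.07 / 1.28 = 0.8359.
θ = arcsin(0.8359) = 56.714°.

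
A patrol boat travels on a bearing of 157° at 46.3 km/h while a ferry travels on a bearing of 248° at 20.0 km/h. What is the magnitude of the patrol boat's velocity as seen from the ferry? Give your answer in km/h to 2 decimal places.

50.75 km/h

Taking east as x and north as y: patrol boat velocity = (18.091, -42.619) km/h; ferry velocity = (-18.544, -7.492) km/h.
Velocity of patrol boat relative to ferry = (18.091, -42.619) − (-18.544, -7.492) = (36.635, -35.127) km/h.
Magnitude = |(36.635, -35.127)| = 50.754 km/h.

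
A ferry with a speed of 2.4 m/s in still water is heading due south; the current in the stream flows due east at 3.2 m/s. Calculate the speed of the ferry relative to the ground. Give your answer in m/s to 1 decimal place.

Taking east as x and north as y: velocity relative to the water = (0.000, -2.400) m/s; the water relative to ground = (3.200, 0.000) m/s.
Velocity relative to ground = (0.000, -2.400) + (3.200, 0.000) = (3.200, -2.400) m/s.
Speed = |(3.200, -2.400)| = 4.000 m/s.

4.0 m/s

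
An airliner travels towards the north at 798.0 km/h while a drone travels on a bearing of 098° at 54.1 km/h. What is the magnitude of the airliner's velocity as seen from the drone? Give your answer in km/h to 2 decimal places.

807.31 km/h

Taking east as x and north as y: airliner velocity = (0.000, 798.000) km/h; drone velocity = (53.574, -7.529) km/h.
Velocity of airliner relative to drone = (0.000, 798.000) − (53.574, -7.529) = (-53.574, 805.529) km/h.
Magnitude = |(-53.574, 805.529)| = 807.309 km/h.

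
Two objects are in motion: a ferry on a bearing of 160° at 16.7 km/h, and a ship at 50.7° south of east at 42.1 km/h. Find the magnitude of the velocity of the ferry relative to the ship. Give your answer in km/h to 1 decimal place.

Taking east as x and north as y: ferry velocity = (5.712, -15.693) km/h; ship velocity = (26.665, -32.579) km/h.
Velocity of ferry relative to ship = (5.712, -15.693) − (26.665, -32.579) = (-20.954, 16.886) km/h.
Magnitude = |(-20.954, 16.886)| = 26.911 km/h.

26.9 km/h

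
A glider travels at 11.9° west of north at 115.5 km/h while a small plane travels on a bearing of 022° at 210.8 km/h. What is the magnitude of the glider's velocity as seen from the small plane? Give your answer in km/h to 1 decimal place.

Taking east as x and north as y: glider velocity = (-23.817, 113.018) km/h; small plane velocity = (78.967, 195.450) km/h.
Velocity of glider relative to small plane = (-23.817, 113.018) − (78.967, 195.450) = (-102.784, -82.433) km/h.
Magnitude = |(-102.784, -82.433)| = 131.756 km/h.

131.8 km/h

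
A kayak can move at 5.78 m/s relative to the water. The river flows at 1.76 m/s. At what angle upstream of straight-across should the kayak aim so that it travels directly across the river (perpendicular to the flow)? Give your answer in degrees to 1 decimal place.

To cancel the current, the upstream component of the kayak's velocity must equal the flow: 5.78 sin θ = 1.76.
sin θ = 1.76 / 5.78 = 0.3045.
θ = arcsin(0.3045) = 17.728°.

17.7°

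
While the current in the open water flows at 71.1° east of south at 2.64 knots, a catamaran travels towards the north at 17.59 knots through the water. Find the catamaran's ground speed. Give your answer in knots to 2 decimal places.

Taking east as x and north as y: velocity relative to the water = (0.000, 17.590) knots; the water relative to ground = (2.498, -0.855) knots.
Velocity relative to ground = (0.000, 17.590) + (2.498, -0.855) = (2.498, 16.735) knots.
Speed = |(2.498, 16.735)| = 16.920 knots.

16.92 knots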